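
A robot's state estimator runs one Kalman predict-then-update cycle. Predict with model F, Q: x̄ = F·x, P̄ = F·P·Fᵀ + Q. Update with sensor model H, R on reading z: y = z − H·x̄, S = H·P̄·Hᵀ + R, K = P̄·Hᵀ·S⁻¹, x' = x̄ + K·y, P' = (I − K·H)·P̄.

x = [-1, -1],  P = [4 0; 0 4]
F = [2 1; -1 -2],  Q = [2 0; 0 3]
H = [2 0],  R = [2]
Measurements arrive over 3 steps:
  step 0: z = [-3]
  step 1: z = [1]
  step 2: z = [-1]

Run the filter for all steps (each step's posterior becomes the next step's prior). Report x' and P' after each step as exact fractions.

step 0: x' = [-23/15, 29/15], P' = [22/45 -16/45; -16/45 523/45]
step 1: x' = [586/1319, -6377/1319], P' = [637/1319 -1010/1319; -1010/1319 18707/1319]
step 2: x' = [-25058/41025, 146618/41025], P' = [19853/41025 -33638/41025; -33638/41025 628898/41025]

step 0: x̄ = F·x = [-3, 3]
step 0: P̄ = F·P·Fᵀ + Q = [22 -16; -16 23]
step 0: y = z − H·x̄ = [3]
step 0: S = H·P̄·Hᵀ + R = [90]
step 0: K = P̄·Hᵀ·S⁻¹ = [22/45; -16/45]
step 0: x' = x̄ + K·y = [-23/15, 29/15]
step 0: P' = (I − K·H)·P̄ = [22/45 -16/45; -16/45 523/45]
step 1: x̄ = F·x = [-17/15, -7/3]
step 1: P̄ = F·P·Fᵀ + Q = [637/45 -202/9; -202/9 437/9]
step 1: y = z − H·x̄ = [49/15]
step 1: S = H·P̄·Hᵀ + R = [2638/45]
step 1: K = P̄·Hᵀ·S⁻¹ = [637/1319; -1010/1319]
step 1: x' = x̄ + K·y = [586/1319, -6377/1319]
step 1: P' = (I − K·H)·P̄ = [637/1319 -1010/1319; -1010/1319 18707/1319]
step 2: x̄ = F·x = [-5205/1319, 12168/1319]
step 2: P̄ = F·P·Fᵀ + Q = [19853/1319 -33638/1319; -33638/1319 75382/1319]
step 2: y = z − H·x̄ = [9091/1319]
step 2: S = H·P̄·Hᵀ + R = [82050/1319]
step 2: K = P̄·Hᵀ·S⁻¹ = [19853/41025; -33638/41025]
step 2: x' = x̄ + K·y = [-25058/41025, 146618/41025]
step 2: P' = (I − K·H)·P̄ = [19853/41025 -33638/41025; -33638/41025 628898/41025]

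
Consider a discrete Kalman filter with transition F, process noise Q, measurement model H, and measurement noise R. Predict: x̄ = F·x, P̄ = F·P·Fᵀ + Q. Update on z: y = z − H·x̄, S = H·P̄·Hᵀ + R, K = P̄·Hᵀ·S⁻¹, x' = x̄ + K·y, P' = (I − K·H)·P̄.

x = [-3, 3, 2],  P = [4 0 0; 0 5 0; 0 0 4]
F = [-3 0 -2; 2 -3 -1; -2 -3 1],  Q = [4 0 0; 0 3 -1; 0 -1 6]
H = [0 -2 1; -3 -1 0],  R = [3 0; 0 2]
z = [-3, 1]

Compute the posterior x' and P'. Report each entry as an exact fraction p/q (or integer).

x̄ = F·x = [5, -17, -1]
P̄ = F·P·Fᵀ + Q = [56 -16 16; -16 68 24; 16 24 71]
y = z − H·x̄ = [-36, -1]
S = H·P̄·Hᵀ + R = [250 -32; -32 478]
K = P̄·Hᵀ·S⁻¹ = [4520/29619 -9116/29619; -13544/29619 -2146/29619; 4345/59238 -4316/29619]
x' = x̄ + K·y = [-5509/29619, -13793/29619, -103513/29619]
P' = (I − K·H)·P̄ = [56072/29619 -149984/29619 -286408/29619; -149984/29619 454244/29619 867856/29619; -286408/29619 867856/29619 3484459/59238]

x' = [-5509/29619, -13793/29619, -103513/29619]
P' = [56072/29619 -149984/29619 -286408/29619; -149984/29619 454244/29619 867856/29619; -286408/29619 867856/29619 3484459/59238]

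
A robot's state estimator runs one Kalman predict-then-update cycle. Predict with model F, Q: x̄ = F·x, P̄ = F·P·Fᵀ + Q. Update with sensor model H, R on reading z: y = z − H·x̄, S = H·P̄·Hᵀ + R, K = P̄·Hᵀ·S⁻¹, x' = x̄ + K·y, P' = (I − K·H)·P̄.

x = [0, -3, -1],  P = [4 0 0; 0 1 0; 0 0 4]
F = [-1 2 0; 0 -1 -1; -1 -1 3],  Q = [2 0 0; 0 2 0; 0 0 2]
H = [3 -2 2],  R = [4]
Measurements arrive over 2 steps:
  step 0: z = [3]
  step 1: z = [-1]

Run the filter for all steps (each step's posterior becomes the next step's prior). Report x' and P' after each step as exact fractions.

step 0: x̄ = F·x = [-6, 4, 0]
step 0: P̄ = F·P·Fᵀ + Q = [10 -2 2; -2 7 -11; 2 -11 43]
step 0: y = z − H·x̄ = [29]
step 0: S = H·P̄·Hᵀ + R = [430]
step 0: K = P̄·Hᵀ·S⁻¹ = [19/215; -21/215; 57/215]
step 0: x' = x̄ + K·y = [-739/215, 251/215, 1653/215]
step 0: P' = (I − K·H)·P̄ = [1428/215 368/215 -1736/215; 368/215 623/215 29/215; -1736/215 29/215 2747/215]
step 1: x̄ = F·x = [1241/215, -1904/215, 5447/215]
step 1: P̄ = F·P·Fᵀ + Q = [2878/215 -2672/215 5196/215; -2672/215 3858/215 -9044/215; 5196/215 -9044/215 38182/215]
step 1: y = z − H·x̄ = [-3728/43]
step 1: S = H·P̄·Hᵀ + R = [72338/43]
step 1: K = P̄·Hᵀ·S⁻¹ = [2437/36169; -3382/36169; 1572/5167]
step 1: x' = x̄ + K·y = [-12557/180845, -135472/180845, -26917/25835]
step 1: P' = (I − K·H)·P̄ = [1039644/180845 -330796/180845 -266556/25835; -330796/180845 585134/180845 149644/25835; -266556/25835 149644/25835 565198/25835]

step 0: x' = [-739/215, 251/215, 1653/215], P' = [1428/215 368/215 -1736/215; 368/215 623/215 29/215; -1736/215 29/215 2747/215]
step 1: x' = [-12557/180845, -135472/180845, -26917/25835], P' = [1039644/180845 -330796/180845 -266556/25835; -330796/180845 585134/180845 149644/25835; -266556/25835 149644/25835 565198/25835]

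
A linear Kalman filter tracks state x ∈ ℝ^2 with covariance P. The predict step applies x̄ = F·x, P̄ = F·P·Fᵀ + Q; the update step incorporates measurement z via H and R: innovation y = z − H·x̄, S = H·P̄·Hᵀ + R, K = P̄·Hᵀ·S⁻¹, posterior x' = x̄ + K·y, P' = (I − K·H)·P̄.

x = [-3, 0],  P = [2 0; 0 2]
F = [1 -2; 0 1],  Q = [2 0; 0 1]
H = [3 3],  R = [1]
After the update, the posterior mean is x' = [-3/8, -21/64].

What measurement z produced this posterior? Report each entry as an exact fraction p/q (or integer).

z = [-2]

x̄ = F·x = [-3, 0]
P̄ = F·P·Fᵀ + Q = [12 -4; -4 3]
S = H·P̄·Hᵀ + R = [64]
K = P̄·Hᵀ·S⁻¹ = [3/8; -3/64]
x' − x̄ = [21/8, -21/64] = K·y
y = (KᵀK)⁻¹·Kᵀ·(x' − x̄) = [7]
z = y + H·x̄ = [7] + [-9] = [-2]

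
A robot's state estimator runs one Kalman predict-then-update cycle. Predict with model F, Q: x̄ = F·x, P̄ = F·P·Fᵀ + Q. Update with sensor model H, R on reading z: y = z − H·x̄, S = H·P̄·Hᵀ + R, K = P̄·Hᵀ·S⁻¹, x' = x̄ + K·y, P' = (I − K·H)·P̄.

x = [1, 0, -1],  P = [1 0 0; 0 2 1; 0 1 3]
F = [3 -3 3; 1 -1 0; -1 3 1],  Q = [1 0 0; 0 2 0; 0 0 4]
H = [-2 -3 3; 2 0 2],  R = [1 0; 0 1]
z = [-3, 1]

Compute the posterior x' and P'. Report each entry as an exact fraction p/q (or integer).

x' = [4336/7927, 50598/87197, -454/7927]
P' = [5529/7927 -7597/7927 -4334/7927; -7597/7927 281973/174394 7578/7927; -4334/7927 7578/7927 5112/7927]

x̄ = F·x = [0, 1, -2]
P̄ = F·P·Fᵀ + Q = [37 6 -6; 6 5 -8; -6 -8 32]
y = z − H·x̄ = [6, 5]
S = H·P̄·Hᵀ + R = [770 44; 44 229]
K = P̄·Hᵀ·S⁻¹ = [-1269/7927 2390/7927; -11503/174394 -38/7927; 1270/7927 1556/7927]
x' = x̄ + K·y = [4336/7927, 50598/87197, -454/7927]
P' = (I − K·H)·P̄ = [5529/7927 -7597/7927 -4334/7927; -7597/7927 281973/174394 7578/7927; -4334/7927 7578/7927 5112/7927]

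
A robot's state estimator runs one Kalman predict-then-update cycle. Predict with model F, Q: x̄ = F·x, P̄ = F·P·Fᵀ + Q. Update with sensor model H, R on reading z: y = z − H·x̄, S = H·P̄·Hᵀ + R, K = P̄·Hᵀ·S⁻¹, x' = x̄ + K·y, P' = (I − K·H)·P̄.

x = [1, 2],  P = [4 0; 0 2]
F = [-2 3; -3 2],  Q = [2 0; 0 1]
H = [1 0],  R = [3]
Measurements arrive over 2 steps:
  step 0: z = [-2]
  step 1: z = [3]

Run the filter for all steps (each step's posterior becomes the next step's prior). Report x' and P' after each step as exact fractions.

step 0: x̄ = F·x = [4, 1]
step 0: P̄ = F·P·Fᵀ + Q = [36 36; 36 45]
step 0: y = z − H·x̄ = [-6]
step 0: S = H·P̄·Hᵀ + R = [39]
step 0: K = P̄·Hᵀ·S⁻¹ = [12/13; 12/13]
step 0: x' = x̄ + K·y = [-20/13, -59/13]
step 0: P' = (I − K·H)·P̄ = [36/13 36/13; 36/13 153/13]
step 1: x̄ = F·x = [-137/13, -58/13]
step 1: P̄ = F·P·Fᵀ + Q = [1115/13 666/13; 666/13 517/13]
step 1: y = z − H·x̄ = [176/13]
step 1: S = H·P̄·Hᵀ + R = [1154/13]
step 1: K = P̄·Hᵀ·S⁻¹ = [1115/1154; 333/577]
step 1: x' = x̄ + K·y = [1467/577, 1934/577]
step 1: P' = (I − K·H)·P̄ = [3345/1154 999/577; 999/577 5887/577]

step 0: x' = [-20/13, -59/13], P' = [36/13 36/13; 36/13 153/13]
step 1: x' = [1467/577, 1934/577], P' = [3345/1154 999/577; 999/577 5887/577]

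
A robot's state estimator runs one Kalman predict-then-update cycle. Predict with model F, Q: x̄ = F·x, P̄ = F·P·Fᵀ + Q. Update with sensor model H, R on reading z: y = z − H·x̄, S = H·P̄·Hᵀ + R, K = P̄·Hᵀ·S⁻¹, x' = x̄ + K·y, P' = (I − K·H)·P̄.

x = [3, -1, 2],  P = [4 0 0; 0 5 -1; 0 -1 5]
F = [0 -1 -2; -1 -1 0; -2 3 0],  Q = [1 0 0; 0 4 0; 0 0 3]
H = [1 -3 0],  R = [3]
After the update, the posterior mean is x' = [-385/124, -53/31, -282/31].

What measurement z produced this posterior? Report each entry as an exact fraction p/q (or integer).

x̄ = F·x = [-3, -2, -9]
P̄ = F·P·Fᵀ + Q = [22 3 -9; 3 13 -7; -9 -7 64]
S = H·P̄·Hᵀ + R = [124]
K = P̄·Hᵀ·S⁻¹ = [13/124; -9/31; 3/31]
x' − x̄ = [-13/124, 9/31, -3/31] = K·y
y = (KᵀK)⁻¹·Kᵀ·(x' − x̄) = [-1]
z = y + H·x̄ = [-1] + [3] = [2]

z = [2]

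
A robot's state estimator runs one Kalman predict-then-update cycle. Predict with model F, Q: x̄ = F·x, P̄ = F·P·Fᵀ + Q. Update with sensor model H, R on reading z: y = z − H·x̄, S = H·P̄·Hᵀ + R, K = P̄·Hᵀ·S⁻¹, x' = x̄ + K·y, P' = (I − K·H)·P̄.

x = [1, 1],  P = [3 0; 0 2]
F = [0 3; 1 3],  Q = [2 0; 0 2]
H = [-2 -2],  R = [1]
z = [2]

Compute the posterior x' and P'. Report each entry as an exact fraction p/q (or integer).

x' = [-265/317, -44/317]
P' = [564/317 -526/317; -526/317 567/317]

x̄ = F·x = [3, 4]
P̄ = F·P·Fᵀ + Q = [20 18; 18 23]
y = z − H·x̄ = [16]
S = H·P̄·Hᵀ + R = [317]
K = P̄·Hᵀ·S⁻¹ = [-76/317; -82/317]
x' = x̄ + K·y = [-265/317, -44/317]
P' = (I − K·H)·P̄ = [564/317 -526/317; -526/317 567/317]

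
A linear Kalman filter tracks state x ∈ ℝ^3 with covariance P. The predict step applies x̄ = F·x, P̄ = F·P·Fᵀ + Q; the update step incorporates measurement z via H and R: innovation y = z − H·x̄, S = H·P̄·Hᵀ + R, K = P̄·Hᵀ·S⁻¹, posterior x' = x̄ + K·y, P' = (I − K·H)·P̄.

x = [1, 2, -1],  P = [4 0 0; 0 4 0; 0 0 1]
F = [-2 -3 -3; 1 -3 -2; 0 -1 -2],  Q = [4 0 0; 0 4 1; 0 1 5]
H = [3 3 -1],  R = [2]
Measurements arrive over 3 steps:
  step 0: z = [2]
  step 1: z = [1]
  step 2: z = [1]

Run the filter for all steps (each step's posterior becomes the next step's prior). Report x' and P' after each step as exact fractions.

step 0: x̄ = F·x = [-5, -3, 0]
step 0: P̄ = F·P·Fᵀ + Q = [65 34 18; 34 48 17; 18 17 13]
step 0: y = z − H·x̄ = [26]
step 0: S = H·P̄·Hᵀ + R = [1434]
step 0: K = P̄·Hᵀ·S⁻¹ = [93/478; 229/1434; 46/717]
step 0: x' = x̄ + K·y = [14/239, 826/717, 1196/717]
step 0: P' = (I − K·H)·P̄ = [5123/478 -5045/478 24/239; -5045/478 16391/1434 1655/717; 24/239 1655/717 5089/717]
step 1: x̄ = F·x = [-2050/239, -4828/717, -3218/717]
step 1: P̄ = F·P·Fᵀ + Q = [62007/478 30373/239 36779/478; 30373/239 169645/717 66323/717; 36779/478 66323/717 77513/1434]
step 1: y = z − H·x̄ = [30433/717]
step 1: S = H·P̄·Hᵀ + R = [3315283/717]
step 1: K = P̄·Hᵀ·S⁻¹ = [497220/3315283; 715969/3315283; 325718/3315283]
step 1: x' = x̄ + K·y = [-7332070/3315283, 8065409/3315283, -1054400/3315283]
step 1: P' = (I − K·H)·P̄ = [170511579/6630566 -75186659/3315283 58425903/6630566; -75186659/3315283 69469422/3315283 -18583649/3315283; 58425903/6630566 -18583649/3315283 62472943/6630566]
step 2: x̄ = F·x = [-6368887/3315283, -29419497/3315283, -5956609/3315283]
step 2: P̄ = F·P·Fᵀ + Q = [748894319/6630566 334060575/6630566 195052742/3315283; 334060575/6630566 1919903931/6630566 204760999/3315283; 195052742/3315283 204760999/3315283 136657127/3315283]
step 2: y = z − H·x̄ = [104723826/3315283]
step 2: S = H·P̄·Hᵀ + R = [12760542547/3315283]
step 2: K = P̄·Hᵀ·S⁻¹ = [1429379599/12760542547; 3176185760/12760542547; 1062784096/12760542547]
step 2: x' = x̄ + K·y = [20637648995/12760542547, -12905811753/12760542547, 10644416831/12760542547]
step 2: P' = (I − K·H)·P̄ = [1649948358777/25521085094 -1453015044385/25521085094 292541212390/12760542547; -1453015044385/25521085094 1303871745979/25521085094 -230067319129/12760542547; 292541212390/12760542547 -230067319129/12760542547 185296111591/12760542547]

step 0: x' = [14/239, 826/717, 1196/717], P' = [5123/478 -5045/478 24/239; -5045/478 16391/1434 1655/717; 24/239 1655/717 5089/717]
step 1: x' = [-7332070/3315283, 8065409/3315283, -1054400/3315283], P' = [170511579/6630566 -75186659/3315283 58425903/6630566; -75186659/3315283 69469422/3315283 -18583649/3315283; 58425903/6630566 -18583649/3315283 62472943/6630566]
step 2: x' = [20637648995/12760542547, -12905811753/12760542547, 10644416831/12760542547], P' = [1649948358777/25521085094 -1453015044385/25521085094 292541212390/12760542547; -1453015044385/25521085094 1303871745979/25521085094 -230067319129/12760542547; 292541212390/12760542547 -230067319129/12760542547 185296111591/12760542547]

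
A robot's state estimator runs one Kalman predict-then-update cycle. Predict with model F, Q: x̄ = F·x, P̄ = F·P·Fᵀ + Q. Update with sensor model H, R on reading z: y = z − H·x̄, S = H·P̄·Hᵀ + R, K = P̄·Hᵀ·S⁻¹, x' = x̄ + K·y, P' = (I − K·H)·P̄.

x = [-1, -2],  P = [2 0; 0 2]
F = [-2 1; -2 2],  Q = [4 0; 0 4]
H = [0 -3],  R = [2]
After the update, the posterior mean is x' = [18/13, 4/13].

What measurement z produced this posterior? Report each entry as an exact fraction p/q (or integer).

z = [-1]

x̄ = F·x = [0, -2]
P̄ = F·P·Fᵀ + Q = [14 12; 12 20]
S = H·P̄·Hᵀ + R = [182]
K = P̄·Hᵀ·S⁻¹ = [-18/91; -30/91]
x' − x̄ = [18/13, 30/13] = K·y
y = (KᵀK)⁻¹·Kᵀ·(x' − x̄) = [-7]
z = y + H·x̄ = [-7] + [6] = [-1]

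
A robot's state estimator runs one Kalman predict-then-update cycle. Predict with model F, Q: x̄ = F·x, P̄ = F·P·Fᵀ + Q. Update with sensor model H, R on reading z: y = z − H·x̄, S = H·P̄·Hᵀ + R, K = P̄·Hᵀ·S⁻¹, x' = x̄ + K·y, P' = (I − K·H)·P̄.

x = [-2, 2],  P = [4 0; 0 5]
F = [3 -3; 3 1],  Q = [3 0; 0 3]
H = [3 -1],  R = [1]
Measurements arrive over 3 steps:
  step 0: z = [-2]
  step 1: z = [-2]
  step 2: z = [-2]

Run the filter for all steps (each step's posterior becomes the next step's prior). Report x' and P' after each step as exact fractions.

step 0: x' = [-26/15, -142/45], P' = [371/75 3262/225; 3262/225 29339/675]
step 1: x' = [-2926686/1900709, -4994270/1900709], P' = [1302954/1900709 3432243/1900709; 3432243/1900709 10766906/1900709]
step 2: x' = [-1270010418/770649763, -177301210/59280751], P' = [509811222/770649763 102354969/59280751; 102354969/59280751 320318126/59280751]

step 0: x̄ = F·x = [-12, -4]
step 0: P̄ = F·P·Fᵀ + Q = [84 21; 21 44]
step 0: y = z − H·x̄ = [30]
step 0: S = H·P̄·Hᵀ + R = [675]
step 0: K = P̄·Hᵀ·S⁻¹ = [77/225; 19/675]
step 0: x' = x̄ + K·y = [-26/15, -142/45]
step 0: P' = (I − K·H)·P̄ = [371/75 3262/225; 3262/225 29339/675]
step 1: x̄ = F·x = [64/15, -376/45]
step 1: P̄ = F·P·Fᵀ + Q = [13331/75 -38894/225; -38894/225 120131/675]
step 1: y = z − H·x̄ = [-1042/45]
step 1: S = H·P̄·Hᵀ + R = [1900709/675]
step 1: K = P̄·Hᵀ·S⁻¹ = [476619/1900709; -470177/1900709]
step 1: x' = x̄ + K·y = [-2926686/1900709, -4994270/1900709]
step 1: P' = (I − K·H)·P̄ = [1302954/1900709 3432243/1900709; 3432243/1900709 10766906/1900709]
step 2: x̄ = F·x = [6202752/1900709, -13774328/1900709]
step 2: P̄ = F·P·Fᵀ + Q = [52550493/1900709 -41167590/1900709; -41167590/1900709 48789077/1900709]
step 2: y = z − H·x̄ = [-36184002/1900709]
step 2: S = H·P̄·Hᵀ + R = [770649763/1900709]
step 2: K = P̄·Hᵀ·S⁻¹ = [198819069/770649763; -13253219/59280751]
step 2: x' = x̄ + K·y = [-1270010418/770649763, -177301210/59280751]
step 2: P' = (I − K·H)·P̄ = [509811222/770649763 102354969/59280751; 102354969/59280751 320318126/59280751]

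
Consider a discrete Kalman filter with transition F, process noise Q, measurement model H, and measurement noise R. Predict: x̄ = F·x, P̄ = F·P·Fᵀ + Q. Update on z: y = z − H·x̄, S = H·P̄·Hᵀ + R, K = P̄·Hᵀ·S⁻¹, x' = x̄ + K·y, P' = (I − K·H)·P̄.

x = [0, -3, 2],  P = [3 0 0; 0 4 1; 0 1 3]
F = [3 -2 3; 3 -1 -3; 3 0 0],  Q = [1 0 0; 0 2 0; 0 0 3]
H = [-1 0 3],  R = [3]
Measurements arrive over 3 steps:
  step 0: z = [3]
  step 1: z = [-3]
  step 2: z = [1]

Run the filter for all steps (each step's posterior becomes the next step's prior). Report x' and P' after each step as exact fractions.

step 0: x̄ = F·x = [12, -3, 0]
step 0: P̄ = F·P·Fᵀ + Q = [59 11 27; 11 66 27; 27 27 30]
step 0: y = z − H·x̄ = [15]
step 0: S = H·P̄·Hᵀ + R = [170]
step 0: K = P̄·Hᵀ·S⁻¹ = [11/85; 7/17; 63/170]
step 0: x' = x̄ + K·y = [237/17, 54/17, 189/34]
step 0: P' = (I − K·H)·P̄ = [4773/85 33/17 1602/85; 33/17 632/17 18/17; 1602/85 18/17 1131/170]
step 1: x̄ = F·x = [1773/34, 747/34, 711/17]
step 1: P̄ = F·P·Fᵀ + Q = [34619/34 17189/34 11277/17; 17189/34 44181/170 28044/85; 11277/17 28044/85 43212/85]
step 1: y = z − H·x̄ = [-2595/34]
step 1: S = H·P̄·Hᵀ + R = [274801/170]
step 1: K = P̄·Hᵀ·S⁻¹ = [165215/274801; 82319/274801; 146502/274801]
step 1: x' = x̄ + K·y = [1720272/274801, -245337/274801, 311598/274801]
step 1: P' = (I − K·H)·P̄ = [119239311/274801 58926108/274801 39911652/274801; 58926108/274801 31556266/274801 19724355/274801; 39911652/274801 19724355/274801 13450386/274801]
step 2: x̄ = F·x = [6586284/274801, 4471359/274801, 5160816/274801]
step 2: P̄ = F·P·Fᵀ + Q = [1095311318/274801 544050950/274801 1078802019/274801; 544050950/274801 272692887/274801 537170607/274801; 1078802019/274801 537170607/274801 1073978202/274801]
step 2: y = z − H·x̄ = [-8621363/274801]
step 2: S = H·P̄·Hᵀ + R = [4289127425/274801]
step 2: K = P̄·Hᵀ·S⁻¹ = [2141094739/4289127425; 1067460871/4289127425; 2143132587/4289127425]
step 2: x' = x̄ + K·y = [35626713043/4289127425, 36299943802/4289127425, 13313901519/4289127425]
step 2: P' = (I − K·H)·P̄ = [413547008829/4289127425 174559027281/4289127425 139990097682/4289127425; 174559027281/4289127425 109686024134/4289127425 59253803298/4289127425; 139990097682/4289127425 59253803298/4289127425 48806498481/4289127425]

step 0: x' = [237/17, 54/17, 189/34], P' = [4773/85 33/17 1602/85; 33/17 632/17 18/17; 1602/85 18/17 1131/170]
step 1: x' = [1720272/274801, -245337/274801, 311598/274801], P' = [119239311/274801 58926108/274801 39911652/274801; 58926108/274801 31556266/274801 19724355/274801; 39911652/274801 19724355/274801 13450386/274801]
step 2: x' = [35626713043/4289127425, 36299943802/4289127425, 13313901519/4289127425], P' = [413547008829/4289127425 174559027281/4289127425 139990097682/4289127425; 174559027281/4289127425 109686024134/4289127425 59253803298/4289127425; 139990097682/4289127425 59253803298/4289127425 48806498481/4289127425]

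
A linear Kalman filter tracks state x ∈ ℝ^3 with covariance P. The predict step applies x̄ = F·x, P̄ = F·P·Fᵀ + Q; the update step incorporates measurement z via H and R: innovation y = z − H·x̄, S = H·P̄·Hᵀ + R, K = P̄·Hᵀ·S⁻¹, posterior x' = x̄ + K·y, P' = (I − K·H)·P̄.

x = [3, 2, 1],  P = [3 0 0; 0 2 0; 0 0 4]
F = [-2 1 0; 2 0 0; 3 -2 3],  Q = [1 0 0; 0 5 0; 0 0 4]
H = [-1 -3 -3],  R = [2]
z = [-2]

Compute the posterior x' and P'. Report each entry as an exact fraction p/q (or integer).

x̄ = F·x = [-4, 6, 8]
P̄ = F·P·Fᵀ + Q = [15 -12 -22; -12 17 18; -22 18 75]
y = z − H·x̄ = [36]
S = H·P̄·Hᵀ + R = [965]
K = P̄·Hᵀ·S⁻¹ = [87/965; -93/965; -257/965]
x' = x̄ + K·y = [-728/965, 2442/965, -1532/965]
P' = (I − K·H)·P̄ = [6906/965 -3489/965 1129/965; -3489/965 7756/965 -6531/965; 1129/965 -6531/965 6326/965]

x' = [-728/965, 2442/965, -1532/965]
P' = [6906/965 -3489/965 1129/965; -3489/965 7756/965 -6531/965; 1129/965 -6531/965 6326/965]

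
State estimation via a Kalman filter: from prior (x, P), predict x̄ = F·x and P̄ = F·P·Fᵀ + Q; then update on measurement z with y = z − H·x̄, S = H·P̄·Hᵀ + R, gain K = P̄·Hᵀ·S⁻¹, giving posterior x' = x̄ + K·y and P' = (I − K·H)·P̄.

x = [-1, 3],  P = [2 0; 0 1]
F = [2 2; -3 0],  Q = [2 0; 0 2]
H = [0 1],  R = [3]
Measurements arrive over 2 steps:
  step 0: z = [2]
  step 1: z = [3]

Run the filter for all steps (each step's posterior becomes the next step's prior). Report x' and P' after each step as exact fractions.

step 0: x' = [104/23, 49/23], P' = [178/23 -36/23; -36/23 60/23]
step 1: x' = [8730/1717, 4008/1717], P' = [21442/1717 -2556/1717; -2556/1717 4944/1717]

step 0: x̄ = F·x = [4, 3]
step 0: P̄ = F·P·Fᵀ + Q = [14 -12; -12 20]
step 0: y = z − H·x̄ = [-1]
step 0: S = H·P̄·Hᵀ + R = [23]
step 0: K = P̄·Hᵀ·S⁻¹ = [-12/23; 20/23]
step 0: x' = x̄ + K·y = [104/23, 49/23]
step 0: P' = (I − K·H)·P̄ = [178/23 -36/23; -36/23 60/23]
step 1: x̄ = F·x = [306/23, -312/23]
step 1: P̄ = F·P·Fᵀ + Q = [710/23 -852/23; -852/23 1648/23]
step 1: y = z − H·x̄ = [381/23]
step 1: S = H·P̄·Hᵀ + R = [1717/23]
step 1: K = P̄·Hᵀ·S⁻¹ = [-852/1717; 1648/1717]
step 1: x' = x̄ + K·y = [8730/1717, 4008/1717]
step 1: P' = (I − K·H)·P̄ = [21442/1717 -2556/1717; -2556/1717 4944/1717]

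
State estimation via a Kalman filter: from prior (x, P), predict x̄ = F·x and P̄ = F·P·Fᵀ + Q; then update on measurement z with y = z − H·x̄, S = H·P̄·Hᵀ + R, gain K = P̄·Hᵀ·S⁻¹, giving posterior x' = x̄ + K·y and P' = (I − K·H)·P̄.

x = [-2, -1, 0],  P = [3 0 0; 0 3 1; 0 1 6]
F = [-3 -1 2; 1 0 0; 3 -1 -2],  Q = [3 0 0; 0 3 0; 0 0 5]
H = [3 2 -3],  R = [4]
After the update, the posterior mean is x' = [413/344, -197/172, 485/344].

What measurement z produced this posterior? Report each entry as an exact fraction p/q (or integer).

z = [-3]

x̄ = F·x = [7, -2, -5]
P̄ = F·P·Fᵀ + Q = [53 -9 -48; -9 6 9; -48 9 63]
S = H·P̄·Hᵀ + R = [1720]
K = P̄·Hᵀ·S⁻¹ = [57/344; -21/860; -63/344]
x' − x̄ = [-1995/344, 147/172, 2205/344] = K·y
y = (KᵀK)⁻¹·Kᵀ·(x' − x̄) = [-35]
z = y + H·x̄ = [-35] + [32] = [-3]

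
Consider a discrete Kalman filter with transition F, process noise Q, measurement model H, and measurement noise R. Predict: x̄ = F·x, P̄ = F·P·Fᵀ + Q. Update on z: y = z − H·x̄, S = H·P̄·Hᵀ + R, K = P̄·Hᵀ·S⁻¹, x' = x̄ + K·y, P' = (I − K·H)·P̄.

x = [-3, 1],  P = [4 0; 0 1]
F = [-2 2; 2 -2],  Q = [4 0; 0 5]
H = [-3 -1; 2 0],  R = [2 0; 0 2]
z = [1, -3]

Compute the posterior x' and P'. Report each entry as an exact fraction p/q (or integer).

x' = [-644/619, 1003/619]
P' = [248/619 -640/619; -640/619 2650/619]

x̄ = F·x = [8, -8]
P̄ = F·P·Fᵀ + Q = [24 -20; -20 25]
y = z − H·x̄ = [17, -19]
S = H·P̄·Hᵀ + R = [123 -104; -104 98]
K = P̄·Hᵀ·S⁻¹ = [-52/619 248/619; -365/619 -640/619]
x' = x̄ + K·y = [-644/619, 1003/619]
P' = (I − K·H)·P̄ = [248/619 -640/619; -640/619 2650/619]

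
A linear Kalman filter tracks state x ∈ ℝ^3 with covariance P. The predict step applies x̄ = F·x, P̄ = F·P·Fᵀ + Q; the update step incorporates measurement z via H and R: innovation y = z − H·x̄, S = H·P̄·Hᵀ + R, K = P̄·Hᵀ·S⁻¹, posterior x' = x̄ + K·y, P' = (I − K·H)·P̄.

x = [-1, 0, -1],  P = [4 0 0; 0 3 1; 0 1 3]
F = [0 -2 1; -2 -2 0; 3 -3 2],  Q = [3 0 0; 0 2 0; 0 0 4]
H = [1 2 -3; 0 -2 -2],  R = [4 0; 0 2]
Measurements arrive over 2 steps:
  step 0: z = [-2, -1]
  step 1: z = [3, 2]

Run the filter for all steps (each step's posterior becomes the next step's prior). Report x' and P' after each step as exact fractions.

step 0: x̄ = F·x = [-1, 2, -5]
step 0: P̄ = F·P·Fᵀ + Q = [14 10 17; 10 30 -10; 17 -10 67]
step 0: y = z − H·x̄ = [-20, -7]
step 0: S = H·P̄·Hᵀ + R = [799 208; 208 310]
step 0: K = P̄·Hᵀ·S⁻¹ = [2981/102213 -19805/102213; 19660/102213 -26380/102213; -2196/11357 -2703/11357]
step 0: x' = x̄ + K·y = [-23198/102213, -4114/102213, 6056/11357]
step 0: P' = (I − K·H)·P̄ = [412189/102213 -68170/102213 9775/11357; -68170/102213 45190/102213 -2090/11357; 9775/11357 -2090/11357 4793/11357]
step 1: x̄ = F·x = [62732/102213, 18208/34071, 17252/34071]
step 1: P̄ = F·P·Fᵀ + Q = [605776/102213 -76750/34071 387343/34071; -76750/34071 165398/11357 -275406/11357; 387343/34071 -275406/11357 800699/11357]
step 1: y = z − H·x̄ = [289927/102213, 46354/11357]
step 1: S = H·P̄·Hᵀ + R = [93676249/102213 3384728/11357; 3384728/11357 1683854/11357]
step 1: K = P̄·Hᵀ·S⁻¹ = [6006859/481022047 -71225279/481022047; 459814548/2405110235 -610019896/2405110235; -43185984/218646385 -49608827/218646385]
step 1: x' = x̄ + K·y = [1959221/43729277, 1813972/43729277, -42852922/43729277]
step 1: P' = (I − K·H)·P̄ = [1748573603/481022047 -302174066/481022047 33945395/43729277; -302174066/481022047 1036037642/2405110235 -38728886/218646385; 33945395/43729277 -38728886/218646385 88337713/218646385]

step 0: x' = [-23198/102213, -4114/102213, 6056/11357], P' = [412189/102213 -68170/102213 9775/11357; -68170/102213 45190/102213 -2090/11357; 9775/11357 -2090/11357 4793/11357]
step 1: x' = [1959221/43729277, 1813972/43729277, -42852922/43729277], P' = [1748573603/481022047 -302174066/481022047 33945395/43729277; -302174066/481022047 1036037642/2405110235 -38728886/218646385; 33945395/43729277 -38728886/218646385 88337713/218646385]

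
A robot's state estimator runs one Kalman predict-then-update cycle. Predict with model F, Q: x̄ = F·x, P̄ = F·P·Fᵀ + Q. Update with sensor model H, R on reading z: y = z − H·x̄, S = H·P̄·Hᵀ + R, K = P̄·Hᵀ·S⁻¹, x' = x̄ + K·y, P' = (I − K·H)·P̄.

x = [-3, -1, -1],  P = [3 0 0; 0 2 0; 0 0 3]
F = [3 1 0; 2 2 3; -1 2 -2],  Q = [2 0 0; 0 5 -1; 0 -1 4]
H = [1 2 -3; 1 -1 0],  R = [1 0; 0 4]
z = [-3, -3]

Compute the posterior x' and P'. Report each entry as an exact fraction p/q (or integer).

x' = [-76973/13523, -36232/13523, -36075/13523]
P' = [283981/27046 223681/27046 121115/13523; 223681/27046 258685/27046 122675/13523; 121115/13523 122675/13523 122841/13523]

x̄ = F·x = [-10, -11, 3]
P̄ = F·P·Fᵀ + Q = [31 22 -5; 22 52 -17; -5 -17 27]
y = z − H·x̄ = [38, -4]
S = H·P̄·Hᵀ + R = [805 -87; -87 43]
K = P̄·Hᵀ·S⁻¹ = [4653/27046 15075/27046; 5001/27046 -8751/27046; -2058/13523 -390/13523]
x' = x̄ + K·y = [-76973/13523, -36232/13523, -36075/13523]
P' = (I − K·H)·P̄ = [283981/27046 223681/27046 121115/13523; 223681/27046 258685/27046 122675/13523; 121115/13523 122675/13523 122841/13523]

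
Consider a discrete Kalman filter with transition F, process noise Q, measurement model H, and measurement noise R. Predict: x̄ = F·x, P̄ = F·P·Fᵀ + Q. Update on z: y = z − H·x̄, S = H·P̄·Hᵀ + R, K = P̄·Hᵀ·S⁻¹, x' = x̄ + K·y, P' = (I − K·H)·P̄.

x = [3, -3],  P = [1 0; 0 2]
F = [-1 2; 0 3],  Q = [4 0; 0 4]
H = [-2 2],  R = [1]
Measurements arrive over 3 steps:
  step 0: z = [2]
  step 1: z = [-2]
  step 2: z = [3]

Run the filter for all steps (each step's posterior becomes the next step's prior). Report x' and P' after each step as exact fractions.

step 0: x̄ = F·x = [-9, -9]
step 0: P̄ = F·P·Fᵀ + Q = [13 12; 12 22]
step 0: y = z − H·x̄ = [2]
step 0: S = H·P̄·Hᵀ + R = [45]
step 0: K = P̄·Hᵀ·S⁻¹ = [-2/45; 4/9]
step 0: x' = x̄ + K·y = [-409/45, -73/9]
step 0: P' = (I − K·H)·P̄ = [581/45 116/9; 116/9 118/9]
step 1: x̄ = F·x = [-107/15, -73/3]
step 1: P̄ = F·P·Fᵀ + Q = [89/5 40; 40 122]
step 1: y = z − H·x̄ = [162/5]
step 1: S = H·P̄·Hᵀ + R = [1201/5]
step 1: K = P̄·Hᵀ·S⁻¹ = [222/1201; 820/1201]
step 1: x' = x̄ + K·y = [-4123/3603, -7969/3603]
step 1: P' = (I − K·H)·P̄ = [11521/1201 11632/1201; 11632/1201 12042/1201]
step 2: x̄ = F·x = [-11815/3603, -7969/1201]
step 2: P̄ = F·P·Fᵀ + Q = [17965/1201 37356/1201; 37356/1201 113182/1201]
step 2: y = z − H·x̄ = [34993/3603]
step 2: S = H·P̄·Hᵀ + R = [226941/1201]
step 2: K = P̄·Hᵀ·S⁻¹ = [38782/226941; 151652/226941]
step 2: x' = x̄ + K·y = [-1102589/680823, -98851/680823]
step 2: P' = (I − K·H)·P̄ = [2142341/226941 2161732/226941; 2161732/226941 2237558/226941]

step 0: x' = [-409/45, -73/9], P' = [581/45 116/9; 116/9 118/9]
step 1: x' = [-4123/3603, -7969/3603], P' = [11521/1201 11632/1201; 11632/1201 12042/1201]
step 2: x' = [-1102589/680823, -98851/680823], P' = [2142341/226941 2161732/226941; 2161732/226941 2237558/226941]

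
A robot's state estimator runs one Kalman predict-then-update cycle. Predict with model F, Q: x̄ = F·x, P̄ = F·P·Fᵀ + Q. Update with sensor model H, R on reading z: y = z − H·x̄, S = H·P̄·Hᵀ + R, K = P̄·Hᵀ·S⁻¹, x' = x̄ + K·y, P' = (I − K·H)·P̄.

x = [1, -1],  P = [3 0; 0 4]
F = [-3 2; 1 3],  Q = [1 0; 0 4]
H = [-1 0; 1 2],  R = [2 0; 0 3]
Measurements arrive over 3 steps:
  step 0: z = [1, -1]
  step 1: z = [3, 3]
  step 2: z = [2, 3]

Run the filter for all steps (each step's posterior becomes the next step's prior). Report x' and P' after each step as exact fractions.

step 0: x' = [-4203/3679, 16/283], P' = [6800/3679 -253/283; -253/283 661/566]
step 1: x' = [-11107627/5648509, 12005303/5648509], P' = [9665098/5648509 -4297538/5648509; -4297538/5648509 11655281/11297018]
step 2: x' = [-3113397106/2566856255, 5379038244/2566856255], P' = [4381226006/2566856255 -1950990964/2566856255; -1950990964/2566856255 5293434667/5133712510]

step 0: x̄ = F·x = [-5, -2]
step 0: P̄ = F·P·Fᵀ + Q = [44 15; 15 43]
step 0: y = z − H·x̄ = [-4, 8]
step 0: S = H·P̄·Hᵀ + R = [46 -74; -74 279]
step 0: K = P̄·Hᵀ·S⁻¹ = [-3400/3679 74/3679; 253/566 136/283]
step 0: x' = x̄ + K·y = [-4203/3679, 16/283]
step 0: P' = (I − K·H)·P̄ = [6800/3679 -253/283; -253/283 661/566]
step 1: x̄ = F·x = [13025/3679, -3579/3679]
step 1: P̄ = F·P·Fᵀ + Q = [121533/3679 28402/3679; 28402/3679 80901/7358]
step 1: y = z − H·x̄ = [24062/3679, 5170/3679]
step 1: S = H·P̄·Hᵀ + R = [128891/3679 -178337/3679; -178337/3679 407980/3679]
step 1: K = P̄·Hᵀ·S⁻¹ = [-4832549/5648509 356674/5648509; 2148769/5648509 2452581/5648509]
step 1: x' = x̄ + K·y = [-11107627/5648509, 12005303/5648509]
step 1: P' = (I − K·H)·P̄ = [9665098/5648509 -4297538/5648509; -4297538/5648509 11655281/11297018]
step 2: x̄ = F·x = [57333487/5648509, 24908282/5648509]
step 2: P̄ = F·P·Fᵀ + Q = [167515409/5648509 36053315/5648509; 36053315/5648509 117845341/11297018]
step 2: y = z − H·x̄ = [68630505/5648509, -90204524/5648509]
step 2: S = H·P̄·Hᵀ + R = [178812427/5648509 -239622039/5648509; -239622039/5648509 564364878/5648509]
step 2: K = P̄·Hᵀ·S⁻¹ = [-2190613003/2566856255 159748026/2566856255; 975495482/2566856255 1114147901/2566856255]
step 2: x' = x̄ + K·y = [-3113397106/2566856255, 5379038244/2566856255]
step 2: P' = (I − K·H)·P̄ = [4381226006/2566856255 -1950990964/2566856255; -1950990964/2566856255 5293434667/5133712510]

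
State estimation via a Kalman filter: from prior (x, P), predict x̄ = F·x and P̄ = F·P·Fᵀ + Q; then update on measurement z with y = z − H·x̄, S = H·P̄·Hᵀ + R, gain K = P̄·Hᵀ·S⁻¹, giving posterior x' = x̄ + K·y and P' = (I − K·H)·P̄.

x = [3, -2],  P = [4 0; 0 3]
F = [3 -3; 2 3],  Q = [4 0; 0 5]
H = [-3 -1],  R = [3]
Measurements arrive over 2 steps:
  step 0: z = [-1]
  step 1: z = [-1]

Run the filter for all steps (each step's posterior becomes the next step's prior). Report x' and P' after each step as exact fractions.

step 0: x̄ = F·x = [15, 0]
step 0: P̄ = F·P·Fᵀ + Q = [67 -3; -3 48]
step 0: y = z − H·x̄ = [44]
step 0: S = H·P̄·Hᵀ + R = [636]
step 0: K = P̄·Hᵀ·S⁻¹ = [-33/106; -13/212]
step 0: x' = x̄ + K·y = [69/53, -143/53]
step 0: P' = (I − K·H)·P̄ = [284/53 -1605/106; -1605/106 9669/212]
step 1: x̄ = F·x = [12, -291/53]
step 1: P̄ = F·P·Fᵀ + Q = [2941/4 -1695/4; -1695/4 54105/212]
step 1: y = z − H·x̄ = [1564/53]
step 1: S = H·P̄·Hᵀ + R = [229647/53]
step 1: K = P̄·Hᵀ·S⁻¹ = [-2862/6959; 17950/76549]
step 1: x' = x̄ + K·y = [-948/6959, 109397/76549]
step 1: P' = (I − K·H)·P̄ = [66083/27836 -163905/27836; -163905/27836 5193465/306196]

step 0: x' = [69/53, -143/53], P' = [284/53 -1605/106; -1605/106 9669/212]
step 1: x' = [-948/6959, 109397/76549], P' = [66083/27836 -163905/27836; -163905/27836 5193465/306196]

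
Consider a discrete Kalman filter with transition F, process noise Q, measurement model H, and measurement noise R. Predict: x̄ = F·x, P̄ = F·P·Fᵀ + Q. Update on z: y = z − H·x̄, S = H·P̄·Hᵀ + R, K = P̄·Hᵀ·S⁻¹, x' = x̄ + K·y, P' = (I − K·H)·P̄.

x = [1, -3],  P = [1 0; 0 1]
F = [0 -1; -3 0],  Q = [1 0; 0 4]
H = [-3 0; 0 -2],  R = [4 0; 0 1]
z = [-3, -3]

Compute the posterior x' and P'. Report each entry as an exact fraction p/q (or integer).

x̄ = F·x = [3, -3]
P̄ = F·P·Fᵀ + Q = [2 0; 0 13]
y = z − H·x̄ = [6, -9]
S = H·P̄·Hᵀ + R = [22 0; 0 53]
K = P̄·Hᵀ·S⁻¹ = [-3/11 0; 0 -26/53]
x' = x̄ + K·y = [15/11, 75/53]
P' = (I − K·H)·P̄ = [4/11 0; 0 13/53]

x' = [15/11, 75/53]
P' = [4/11 0; 0 13/53]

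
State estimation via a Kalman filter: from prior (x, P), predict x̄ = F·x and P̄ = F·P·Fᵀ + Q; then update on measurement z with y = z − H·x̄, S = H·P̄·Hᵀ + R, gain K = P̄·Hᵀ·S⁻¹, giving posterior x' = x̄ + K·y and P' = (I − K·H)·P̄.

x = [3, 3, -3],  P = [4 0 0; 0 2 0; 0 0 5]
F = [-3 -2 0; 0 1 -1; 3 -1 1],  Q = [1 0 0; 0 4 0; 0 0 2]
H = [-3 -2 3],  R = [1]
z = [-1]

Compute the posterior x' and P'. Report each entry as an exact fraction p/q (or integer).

x̄ = F·x = [-15, 6, 3]
P̄ = F·P·Fᵀ + Q = [45 -4 -32; -4 11 -7; -32 -7 45]
y = z − H·x̄ = [-43]
S = H·P̄·Hᵀ + R = [1467]
K = P̄·Hᵀ·S⁻¹ = [-223/1467; -31/1467; 245/1467]
x' = x̄ + K·y = [-12416/1467, 10135/1467, -6134/1467]
P' = (I − K·H)·P̄ = [16286/1467 -12781/1467 7691/1467; -12781/1467 15176/1467 -2674/1467; 7691/1467 -2674/1467 5990/1467]

x' = [-12416/1467, 10135/1467, -6134/1467]
P' = [16286/1467 -12781/1467 7691/1467; -12781/1467 15176/1467 -2674/1467; 7691/1467 -2674/1467 5990/1467]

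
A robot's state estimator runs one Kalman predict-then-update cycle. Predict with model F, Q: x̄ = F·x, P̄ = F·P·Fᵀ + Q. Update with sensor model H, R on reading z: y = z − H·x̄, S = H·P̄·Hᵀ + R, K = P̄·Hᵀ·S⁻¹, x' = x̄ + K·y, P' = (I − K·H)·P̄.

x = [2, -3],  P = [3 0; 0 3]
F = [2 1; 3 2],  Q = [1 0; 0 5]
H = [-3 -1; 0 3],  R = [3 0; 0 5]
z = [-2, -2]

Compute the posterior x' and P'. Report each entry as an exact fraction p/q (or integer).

x̄ = F·x = [1, 0]
P̄ = F·P·Fᵀ + Q = [16 24; 24 44]
y = z − H·x̄ = [1, -2]
S = H·P̄·Hᵀ + R = [335 -348; -348 401]
K = P̄·Hᵀ·S⁻¹ = [-3816/13231 -936/13231; -580/13231 3852/13231]
x' = x̄ + K·y = [11287/13231, -8284/13231]
P' = (I − K·H)·P̄ = [4336/13231 -1560/13231; -1560/13231 6420/13231]

x' = [11287/13231, -8284/13231]
P' = [4336/13231 -1560/13231; -1560/13231 6420/13231]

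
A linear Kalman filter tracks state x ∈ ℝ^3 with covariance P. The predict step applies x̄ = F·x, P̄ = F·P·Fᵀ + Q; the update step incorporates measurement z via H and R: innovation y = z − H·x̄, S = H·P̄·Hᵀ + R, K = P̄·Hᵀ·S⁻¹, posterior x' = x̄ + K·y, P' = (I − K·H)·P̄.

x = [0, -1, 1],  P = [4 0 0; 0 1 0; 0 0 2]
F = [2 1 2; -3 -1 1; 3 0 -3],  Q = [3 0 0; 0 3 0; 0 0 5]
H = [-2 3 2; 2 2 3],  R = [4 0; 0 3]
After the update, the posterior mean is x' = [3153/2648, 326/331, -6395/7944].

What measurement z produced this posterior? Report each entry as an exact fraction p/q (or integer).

x̄ = F·x = [1, 2, -3]
P̄ = F·P·Fᵀ + Q = [28 -21 12; -21 42 -42; 12 -42 59]
S = H·P̄·Hᵀ + R = [382 -118; -118 286]
K = P̄·Hᵀ·S⁻¹ = [-3545/15888 1315/15888; 49/331 -77/331; 2327/47664 20459/47664]
x' − x̄ = [505/2648, -336/331, 17437/7944] = K·y
y = (KᵀK)⁻¹·Kᵀ·(x' − x̄) = [1, 5]
z = y + H·x̄ = [1, 5] + [-2, -3] = [-1, 2]

z = [-1, 2]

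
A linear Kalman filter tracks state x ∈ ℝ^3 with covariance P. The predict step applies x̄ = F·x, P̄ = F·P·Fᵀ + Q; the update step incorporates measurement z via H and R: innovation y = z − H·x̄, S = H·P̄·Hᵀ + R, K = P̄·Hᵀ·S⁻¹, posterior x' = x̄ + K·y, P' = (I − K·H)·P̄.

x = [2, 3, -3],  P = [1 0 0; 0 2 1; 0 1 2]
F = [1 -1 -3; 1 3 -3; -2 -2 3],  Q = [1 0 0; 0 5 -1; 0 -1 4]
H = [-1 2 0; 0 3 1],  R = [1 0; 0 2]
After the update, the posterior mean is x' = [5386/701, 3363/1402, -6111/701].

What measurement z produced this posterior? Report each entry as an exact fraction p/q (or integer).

z = [-3, -2]

x̄ = F·x = [8, 20, -19]
P̄ = F·P·Fᵀ + Q = [28 7 -13; 7 24 -18; -13 -18 22]
S = H·P̄·Hᵀ + R = [97 100; 100 132]
K = P̄·Hᵀ·S⁻¹ = [-662/701 544/701; 3/701 569/1402; 41/701 -201/701]
x' − x̄ = [-222/701, -24677/1402, 7208/701] = K·y
y = (KᵀK)⁻¹·Kᵀ·(x' − x̄) = [-35, -43]
z = y + H·x̄ = [-35, -43] + [32, 41] = [-3, -2]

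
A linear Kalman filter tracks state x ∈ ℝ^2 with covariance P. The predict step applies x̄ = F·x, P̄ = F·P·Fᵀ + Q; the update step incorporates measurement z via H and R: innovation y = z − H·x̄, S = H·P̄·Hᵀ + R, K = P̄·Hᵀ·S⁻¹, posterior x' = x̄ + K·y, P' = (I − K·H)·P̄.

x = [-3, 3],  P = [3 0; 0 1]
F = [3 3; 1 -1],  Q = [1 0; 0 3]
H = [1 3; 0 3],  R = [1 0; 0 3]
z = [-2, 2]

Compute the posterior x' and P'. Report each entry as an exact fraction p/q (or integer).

x̄ = F·x = [0, -6]
P̄ = F·P·Fᵀ + Q = [37 6; 6 7]
y = z − H·x̄ = [16, 20]
S = H·P̄·Hᵀ + R = [137 81; 81 66]
K = P̄·Hᵀ·S⁻¹ = [724/827 -663/827; 27/827 230/827]
x' = x̄ + K·y = [-1676/827, 70/827]
P' = (I − K·H)·P̄ = [2713/827 -663/827; -663/827 230/827]

x' = [-1676/827, 70/827]
P' = [2713/827 -663/827; -663/827 230/827]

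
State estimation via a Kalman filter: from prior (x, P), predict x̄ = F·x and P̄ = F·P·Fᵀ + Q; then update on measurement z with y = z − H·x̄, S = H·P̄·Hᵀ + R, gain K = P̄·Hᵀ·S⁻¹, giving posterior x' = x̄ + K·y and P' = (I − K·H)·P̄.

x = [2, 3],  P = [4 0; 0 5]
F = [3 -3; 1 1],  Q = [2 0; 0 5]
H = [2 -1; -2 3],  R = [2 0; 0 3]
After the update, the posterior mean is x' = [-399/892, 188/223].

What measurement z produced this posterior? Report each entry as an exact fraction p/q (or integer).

x̄ = F·x = [-3, 5]
P̄ = F·P·Fᵀ + Q = [83 -3; -3 14]
S = H·P̄·Hᵀ + R = [360 -398; -398 497]
K = P̄·Hᵀ·S⁻¹ = [14343/20516 2131/10258; 2291/5129 2330/5129]
x' − x̄ = [2277/892, -927/223] = K·y
y = (KᵀK)⁻¹·Kᵀ·(x' − x̄) = [9, -18]
z = y + H·x̄ = [9, -18] + [-11, 21] = [-2, 3]

z = [-2, 3]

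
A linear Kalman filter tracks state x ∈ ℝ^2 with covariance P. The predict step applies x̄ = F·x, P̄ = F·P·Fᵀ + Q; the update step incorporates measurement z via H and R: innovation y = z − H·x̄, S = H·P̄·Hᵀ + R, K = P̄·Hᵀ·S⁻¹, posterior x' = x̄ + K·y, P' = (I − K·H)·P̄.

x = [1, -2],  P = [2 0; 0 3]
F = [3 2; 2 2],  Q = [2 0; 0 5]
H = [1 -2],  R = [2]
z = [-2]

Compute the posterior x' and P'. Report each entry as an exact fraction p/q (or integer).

x' = [21/19, 27/19]
P' = [480/19 248/19; 248/19 137/19]

x̄ = F·x = [-1, -2]
P̄ = F·P·Fᵀ + Q = [32 24; 24 25]
y = z − H·x̄ = [-5]
S = H·P̄·Hᵀ + R = [38]
K = P̄·Hᵀ·S⁻¹ = [-8/19; -13/19]
x' = x̄ + K·y = [21/19, 27/19]
P' = (I − K·H)·P̄ = [480/19 248/19; 248/19 137/19]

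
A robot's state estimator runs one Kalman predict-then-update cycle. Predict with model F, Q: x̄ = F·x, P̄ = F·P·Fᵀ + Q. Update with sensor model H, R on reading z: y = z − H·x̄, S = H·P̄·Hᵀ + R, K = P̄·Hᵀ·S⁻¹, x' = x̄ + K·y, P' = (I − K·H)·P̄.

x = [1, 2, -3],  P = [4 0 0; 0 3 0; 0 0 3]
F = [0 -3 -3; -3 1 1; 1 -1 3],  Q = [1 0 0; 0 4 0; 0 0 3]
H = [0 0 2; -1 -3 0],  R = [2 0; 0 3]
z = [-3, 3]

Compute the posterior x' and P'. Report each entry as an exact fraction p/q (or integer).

x' = [-7329/4118, -926/2059, -10093/6177]
P' = [375195/8236 -31368/2059 -543/2059; -31368/2059 11170/2059 178/2059; -543/2059 178/2059 3043/6177]

x̄ = F·x = [3, -4, -10]
P̄ = F·P·Fᵀ + Q = [55 -18 -18; -18 46 -6; -18 -6 37]
y = z − H·x̄ = [17, -6]
S = H·P̄·Hᵀ + R = [150 72; 72 364]
K = P̄·Hᵀ·S⁻¹ = [-543/2059 407/8236; 178/2059 -714/2059; 3043/6177 3/2059]
x' = x̄ + K·y = [-7329/4118, -926/2059, -10093/6177]
P' = (I − K·H)·P̄ = [375195/8236 -31368/2059 -543/2059; -31368/2059 11170/2059 178/2059; -543/2059 178/2059 3043/6177]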